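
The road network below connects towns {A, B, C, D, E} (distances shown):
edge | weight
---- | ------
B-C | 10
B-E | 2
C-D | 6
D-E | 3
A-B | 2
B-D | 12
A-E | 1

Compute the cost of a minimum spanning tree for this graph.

Grow the tree from A using Prim:
Step 1: frontier [A-E 1, A-B 2] → take A-E (1); add E.
Step 2: frontier [A-B 2, B-E 2, D-E 3] → take A-B (2); add B.
Step 3: frontier [B-C 10, B-D 12, D-E 3] → take D-E (3); add D.
Step 4: frontier [B-C 10, C-D 6] → take C-D (6); add C.
MST edges: A-E, A-B, D-E, C-D; total weight 1+2+3+6 = 12.

12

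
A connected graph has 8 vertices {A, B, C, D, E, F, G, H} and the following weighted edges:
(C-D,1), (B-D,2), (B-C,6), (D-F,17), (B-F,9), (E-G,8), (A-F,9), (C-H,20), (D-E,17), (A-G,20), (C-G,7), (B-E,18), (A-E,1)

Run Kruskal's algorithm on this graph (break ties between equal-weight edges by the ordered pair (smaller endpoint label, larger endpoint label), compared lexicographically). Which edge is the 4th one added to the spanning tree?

C-G

Sort edges by weight, then run Kruskal:
A-E (1): add — endpoints in different components.
C-D (1): add — endpoints in different components.
B-D (2): add — endpoints in different components.
B-C (6): skip — B and C already connected.
C-G (7): add — endpoints in different components.
E-G (8): add — endpoints in different components.
A-F (9): add — endpoints in different components.
B-F (9): skip — B and F already connected.
D-E (17): skip — D and E already connected.
D-F (17): skip — D and F already connected.
B-E (18): skip — B and E already connected.
A-G (20): skip — A and G already connected.
C-H (20): add — endpoints in different components.
The 4th edge added is C-G.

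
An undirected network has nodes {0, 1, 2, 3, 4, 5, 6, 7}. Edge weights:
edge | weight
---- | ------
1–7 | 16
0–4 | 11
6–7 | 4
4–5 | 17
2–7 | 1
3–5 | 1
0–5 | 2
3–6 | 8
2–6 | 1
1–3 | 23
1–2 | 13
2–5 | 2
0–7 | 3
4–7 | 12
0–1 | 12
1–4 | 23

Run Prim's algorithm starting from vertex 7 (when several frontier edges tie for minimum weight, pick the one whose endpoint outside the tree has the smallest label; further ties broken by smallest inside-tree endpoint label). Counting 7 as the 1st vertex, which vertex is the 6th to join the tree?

0

Prim, starting at 7.
Step 1: cheapest edge leaving the tree is 2–7 (1); add 2.
Step 2: cheapest edge leaving the tree is 2–6 (1); add 6.
Step 3: cheapest edge leaving the tree is 2–5 (2); add 5.
Step 4: cheapest edge leaving the tree is 3–5 (1); add 3.
Step 5: cheapest edge leaving the tree is 0–5 (2); add 0.
Step 6: cheapest edge leaving the tree is 0–4 (11); add 4.
Step 7: cheapest edge leaving the tree is 0–1 (12); add 1.
Vertex order: 7, 2, 6, 5, 3, 0, 4, 1. The 6th vertex is 0.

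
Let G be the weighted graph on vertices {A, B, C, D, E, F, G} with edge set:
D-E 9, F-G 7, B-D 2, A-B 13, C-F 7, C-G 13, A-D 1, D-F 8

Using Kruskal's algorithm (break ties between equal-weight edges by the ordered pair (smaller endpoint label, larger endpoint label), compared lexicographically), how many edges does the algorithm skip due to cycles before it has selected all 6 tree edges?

Kruskal's algorithm — process edges by increasing weight (ties by edge label):
A-D (1): add — endpoints in different components.
B-D (2): add — endpoints in different components.
C-F (7): add — endpoints in different components.
F-G (7): add — endpoints in different components.
D-F (8): add — endpoints in different components.
D-E (9): add — endpoints in different components.
Edges rejected before the tree was complete: 0.

0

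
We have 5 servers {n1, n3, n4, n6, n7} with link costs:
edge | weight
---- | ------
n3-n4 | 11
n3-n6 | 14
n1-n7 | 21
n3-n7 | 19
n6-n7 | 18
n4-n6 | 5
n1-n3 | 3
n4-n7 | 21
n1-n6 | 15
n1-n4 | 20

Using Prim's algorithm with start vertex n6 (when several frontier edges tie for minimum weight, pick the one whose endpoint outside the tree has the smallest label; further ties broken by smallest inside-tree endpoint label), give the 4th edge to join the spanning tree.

n6-n7

Grow the tree from n6 using Prim:
Step 1: cheapest edge leaving the tree is n4-n6 (5); add n4.
Step 2: cheapest edge leaving the tree is n3-n4 (11); add n3.
Step 3: cheapest edge leaving the tree is n1-n3 (3); add n1.
Step 4: cheapest edge leaving the tree is n6-n7 (18); add n7.
The 4th edge added is n6-n7.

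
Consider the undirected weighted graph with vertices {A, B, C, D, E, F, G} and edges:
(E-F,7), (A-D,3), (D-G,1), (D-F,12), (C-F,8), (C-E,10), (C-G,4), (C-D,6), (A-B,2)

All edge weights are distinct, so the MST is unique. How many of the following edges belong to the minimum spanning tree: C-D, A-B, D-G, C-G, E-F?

Kruskal's algorithm — process edges by increasing weight (ties by edge label):
D-G (1): add — endpoints in different components.
A-B (2): add — endpoints in different components.
A-D (3): add — endpoints in different components.
C-G (4): add — endpoints in different components.
C-D (6): skip — C and D already connected.
E-F (7): add — endpoints in different components.
C-F (8): add — endpoints in different components.
MST edge set: {D-G, A-B, A-D, C-G, E-F, C-F}.
Of the listed edges, {A-B, D-G, C-G, E-F} are in the MST → 4.

4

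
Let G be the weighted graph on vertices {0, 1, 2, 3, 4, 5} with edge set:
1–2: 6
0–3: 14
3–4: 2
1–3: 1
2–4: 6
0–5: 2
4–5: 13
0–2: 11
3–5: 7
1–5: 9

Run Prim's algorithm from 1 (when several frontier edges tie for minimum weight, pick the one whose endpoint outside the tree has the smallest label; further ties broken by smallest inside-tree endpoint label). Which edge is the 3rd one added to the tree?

Prim's algorithm from 1:
Step 1: cheapest edge leaving the tree is 1–3 (1); add 3.
Step 2: cheapest edge leaving the tree is 3–4 (2); add 4.
Step 3: cheapest edge leaving the tree is 1–2 (6); add 2.
Step 4: cheapest edge leaving the tree is 3–5 (7); add 5.
Step 5: cheapest edge leaving the tree is 0–5 (2); add 0.
The 3rd edge added is 1–2.

1-2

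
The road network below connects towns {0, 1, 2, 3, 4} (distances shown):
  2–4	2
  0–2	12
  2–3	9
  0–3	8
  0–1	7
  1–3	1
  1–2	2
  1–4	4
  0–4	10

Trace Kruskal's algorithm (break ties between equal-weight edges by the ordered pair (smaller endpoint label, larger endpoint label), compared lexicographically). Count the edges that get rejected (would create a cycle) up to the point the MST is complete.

1

Sort edges by weight, then run Kruskal:
1–3 (1): add. Components now {0} {1,3} {2} {4}
1–2 (2): add. Components now {0} {1,2,3} {4}
2–4 (2): add. Components now {0} {1,2,3,4}
1–4 (4): skip — 1 and 4 already connected.
0–1 (7): add. Components now {0,1,2,3,4}
Edges rejected before the tree was complete: 1.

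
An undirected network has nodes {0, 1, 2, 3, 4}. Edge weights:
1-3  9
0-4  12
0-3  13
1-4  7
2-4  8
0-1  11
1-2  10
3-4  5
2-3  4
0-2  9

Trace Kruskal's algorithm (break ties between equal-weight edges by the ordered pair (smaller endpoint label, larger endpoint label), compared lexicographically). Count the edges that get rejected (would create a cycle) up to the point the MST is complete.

1

Kruskal's algorithm — process edges by increasing weight (ties by edge label):
2-3 (4): add — endpoints in different components.
3-4 (5): add — endpoints in different components.
1-4 (7): add — endpoints in different components.
2-4 (8): skip — 2 and 4 already connected.
0-2 (9): add — endpoints in different components.
Edges rejected before the tree was complete: 1.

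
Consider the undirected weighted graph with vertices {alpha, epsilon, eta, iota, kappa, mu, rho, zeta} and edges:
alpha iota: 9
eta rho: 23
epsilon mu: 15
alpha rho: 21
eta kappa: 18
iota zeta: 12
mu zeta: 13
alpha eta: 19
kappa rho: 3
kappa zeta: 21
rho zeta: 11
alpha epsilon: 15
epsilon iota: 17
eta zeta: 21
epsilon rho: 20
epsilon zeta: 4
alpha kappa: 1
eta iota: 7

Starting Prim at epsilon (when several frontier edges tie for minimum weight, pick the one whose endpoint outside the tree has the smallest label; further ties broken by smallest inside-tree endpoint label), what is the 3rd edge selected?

Prim, starting at epsilon.
Step 1: cheapest edge leaving the tree is epsilon zeta (4); add zeta.
Step 2: cheapest edge leaving the tree is rho zeta (11); add rho.
Step 3: cheapest edge leaving the tree is kappa rho (3); add kappa.
Step 4: cheapest edge leaving the tree is alpha kappa (1); add alpha.
Step 5: cheapest edge leaving the tree is alpha iota (9); add iota.
Step 6: cheapest edge leaving the tree is eta iota (7); add eta.
Step 7: cheapest edge leaving the tree is mu zeta (13); add mu.
The 3rd edge added is kappa rho.

kappa-rho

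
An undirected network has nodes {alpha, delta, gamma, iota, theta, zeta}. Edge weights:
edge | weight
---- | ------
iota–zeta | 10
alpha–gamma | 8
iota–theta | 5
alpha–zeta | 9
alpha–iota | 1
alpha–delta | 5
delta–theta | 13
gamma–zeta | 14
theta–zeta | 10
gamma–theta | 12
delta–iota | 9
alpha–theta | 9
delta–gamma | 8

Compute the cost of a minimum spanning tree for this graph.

Prim's algorithm from theta:
Step 1: frontier [iota–theta 5, alpha–theta 9, theta–zeta 10, gamma–theta 12, delta–theta 13] → take iota–theta (5); add iota.
Step 2: frontier [alpha–iota 1, delta–iota 9, iota–zeta 10, alpha–theta 9, theta–zeta 10, gamma–theta 12, delta–theta 13] → take alpha–iota (1); add alpha.
Step 3: frontier [alpha–delta 5, alpha–gamma 8, alpha–zeta 9, delta–iota 9, iota–zeta 10, theta–zeta 10, gamma–theta 12, delta–theta 13] → take alpha–delta (5); add delta.
Step 4: frontier [alpha–gamma 8, alpha–zeta 9, delta–gamma 8, iota–zeta 10, theta–zeta 10, gamma–theta 12] → take alpha–gamma (8); add gamma.
Step 5: frontier [alpha–zeta 9, gamma–zeta 14, iota–zeta 10, theta–zeta 10] → take alpha–zeta (9); add zeta.
MST edges: iota–theta, alpha–iota, alpha–delta, alpha–gamma, alpha–zeta; total weight 5+1+5+8+9 = 28.

28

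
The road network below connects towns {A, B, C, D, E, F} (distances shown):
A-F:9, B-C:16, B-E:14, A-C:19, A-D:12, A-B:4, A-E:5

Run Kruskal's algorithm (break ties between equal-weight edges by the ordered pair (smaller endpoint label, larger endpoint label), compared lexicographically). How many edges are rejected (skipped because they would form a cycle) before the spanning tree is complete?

Kruskal: consider edges lightest-first.
A-B (4): add — endpoints in different components.
A-E (5): add — endpoints in different components.
A-F (9): add — endpoints in different components.
A-D (12): add — endpoints in different components.
B-E (14): skip — B and E already connected.
B-C (16): add — endpoints in different components.
Edges rejected before the tree was complete: 1.

1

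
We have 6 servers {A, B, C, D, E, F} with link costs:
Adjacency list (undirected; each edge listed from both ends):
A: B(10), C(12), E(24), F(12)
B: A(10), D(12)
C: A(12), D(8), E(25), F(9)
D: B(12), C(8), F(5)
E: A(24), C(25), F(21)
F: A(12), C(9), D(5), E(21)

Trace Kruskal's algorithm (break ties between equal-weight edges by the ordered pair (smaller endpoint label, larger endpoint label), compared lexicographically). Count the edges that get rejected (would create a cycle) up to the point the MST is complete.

3

Kruskal: consider edges lightest-first.
D–F (5): add. Components now {A} {B} {C} {D,F} {E}
C–D (8): add. Components now {A} {B} {C,D,F} {E}
C–F (9): skip — C and F already connected.
A–B (10): add. Components now {A,B} {C,D,F} {E}
A–C (12): add. Components now {A,B,C,D,F} {E}
A–F (12): skip — A and F already connected.
B–D (12): skip — B and D already connected.
E–F (21): add. Components now {A,B,C,D,E,F}
Edges rejected before the tree was complete: 3.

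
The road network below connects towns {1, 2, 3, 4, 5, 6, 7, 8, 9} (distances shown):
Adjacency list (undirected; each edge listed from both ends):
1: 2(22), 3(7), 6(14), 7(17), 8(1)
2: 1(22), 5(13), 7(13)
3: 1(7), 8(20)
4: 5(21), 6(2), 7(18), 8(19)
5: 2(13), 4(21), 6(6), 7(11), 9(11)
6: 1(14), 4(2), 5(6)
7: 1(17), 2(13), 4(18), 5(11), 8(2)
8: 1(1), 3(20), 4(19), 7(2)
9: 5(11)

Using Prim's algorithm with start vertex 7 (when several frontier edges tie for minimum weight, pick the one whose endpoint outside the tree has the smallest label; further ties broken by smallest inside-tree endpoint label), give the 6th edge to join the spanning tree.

4-6

Prim, starting at 7.
Step 1: cheapest edge leaving the tree is 7–8 (2); add 8.
Step 2: cheapest edge leaving the tree is 1–8 (1); add 1.
Step 3: cheapest edge leaving the tree is 1–3 (7); add 3.
Step 4: cheapest edge leaving the tree is 5–7 (11); add 5.
Step 5: cheapest edge leaving the tree is 5–6 (6); add 6.
Step 6: cheapest edge leaving the tree is 4–6 (2); add 4.
Step 7: cheapest edge leaving the tree is 5–9 (11); add 9.
Step 8: cheapest edge leaving the tree is 2–5 (13); add 2.
The 6th edge added is 4–6.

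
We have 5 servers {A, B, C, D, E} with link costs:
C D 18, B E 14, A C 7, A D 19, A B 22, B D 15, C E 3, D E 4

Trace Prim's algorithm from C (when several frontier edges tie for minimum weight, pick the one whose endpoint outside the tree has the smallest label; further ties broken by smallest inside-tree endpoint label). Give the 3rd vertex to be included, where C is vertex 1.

Grow the tree from C using Prim:
Step 1: frontier [C E 3, A C 7, C D 18] → take C E (3); add E.
Step 2: frontier [A C 7, C D 18, D E 4, B E 14] → take D E (4); add D.
Step 3: frontier [A C 7, B D 15, A D 19, B E 14] → take A C (7); add A.
Step 4: frontier [A B 22, B D 15, B E 14] → take B E (14); add B.
Vertex order: C, E, D, A, B. The 3rd vertex is D.

D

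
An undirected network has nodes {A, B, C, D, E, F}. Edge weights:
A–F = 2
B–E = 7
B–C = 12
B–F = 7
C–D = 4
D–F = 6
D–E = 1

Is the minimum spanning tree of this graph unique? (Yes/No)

Kruskal's algorithm — process edges by increasing weight (ties by edge label):
D–E (1): add. Components now {A} {B} {C} {D,E} {F}
A–F (2): add. Components now {A,F} {B} {C} {D,E}
C–D (4): add. Components now {A,F} {B} {C,D,E}
D–F (6): add. Components now {A,C,D,E,F} {B}
B–E (7): add. Components now {A,B,C,D,E,F}
Non-tree edge B–F has weight 7, equal to the heaviest edge on its tree cycle — swapping gives another MST of the same weight. Not unique.

No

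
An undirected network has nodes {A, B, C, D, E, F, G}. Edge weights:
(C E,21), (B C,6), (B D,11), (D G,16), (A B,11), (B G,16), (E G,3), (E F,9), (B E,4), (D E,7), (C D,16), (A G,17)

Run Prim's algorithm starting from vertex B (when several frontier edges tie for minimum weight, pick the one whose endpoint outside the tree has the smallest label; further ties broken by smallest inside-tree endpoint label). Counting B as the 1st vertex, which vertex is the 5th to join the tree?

D

Prim, starting at B.
Step 1: cheapest edge leaving the tree is B E (4); add E.
Step 2: cheapest edge leaving the tree is E G (3); add G.
Step 3: cheapest edge leaving the tree is B C (6); add C.
Step 4: cheapest edge leaving the tree is D E (7); add D.
Step 5: cheapest edge leaving the tree is E F (9); add F.
Step 6: cheapest edge leaving the tree is A B (11); add A.
Vertex order: B, E, G, C, D, F, A. The 5th vertex is D.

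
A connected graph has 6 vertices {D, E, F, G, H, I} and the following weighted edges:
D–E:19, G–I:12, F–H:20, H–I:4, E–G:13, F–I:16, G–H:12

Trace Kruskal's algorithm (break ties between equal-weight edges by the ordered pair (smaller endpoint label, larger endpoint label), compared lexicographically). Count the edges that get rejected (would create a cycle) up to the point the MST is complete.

1

Kruskal's algorithm — process edges by increasing weight (ties by edge label):
H–I (4): add — endpoints in different components.
G–H (12): add — endpoints in different components.
G–I (12): skip — G and I already connected.
E–G (13): add — endpoints in different components.
F–I (16): add — endpoints in different components.
D–E (19): add — endpoints in different components.
Edges rejected before the tree was complete: 1.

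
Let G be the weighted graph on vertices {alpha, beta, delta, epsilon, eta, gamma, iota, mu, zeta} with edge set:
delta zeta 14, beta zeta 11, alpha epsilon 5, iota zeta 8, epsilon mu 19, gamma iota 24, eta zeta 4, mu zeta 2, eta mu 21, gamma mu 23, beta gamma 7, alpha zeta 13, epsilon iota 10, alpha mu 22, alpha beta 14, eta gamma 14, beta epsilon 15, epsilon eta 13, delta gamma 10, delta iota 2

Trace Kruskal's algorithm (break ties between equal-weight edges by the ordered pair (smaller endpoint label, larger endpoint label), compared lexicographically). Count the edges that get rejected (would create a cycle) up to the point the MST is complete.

Sort edges by weight, then run Kruskal:
delta iota (2): add — endpoints in different components.
mu zeta (2): add — endpoints in different components.
eta zeta (4): add — endpoints in different components.
alpha epsilon (5): add — endpoints in different components.
beta gamma (7): add — endpoints in different components.
iota zeta (8): add — endpoints in different components.
delta gamma (10): add — endpoints in different components.
epsilon iota (10): add — endpoints in different components.
Edges rejected before the tree was complete: 0.

0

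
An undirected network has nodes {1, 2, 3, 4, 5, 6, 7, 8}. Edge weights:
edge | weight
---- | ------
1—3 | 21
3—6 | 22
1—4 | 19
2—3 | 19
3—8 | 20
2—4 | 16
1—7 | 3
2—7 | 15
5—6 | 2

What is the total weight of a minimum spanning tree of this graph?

Kruskal: consider edges lightest-first.
5—6 (2): add — endpoints in different components.
1—7 (3): add — endpoints in different components.
2—7 (15): add — endpoints in different components.
2—4 (16): add — endpoints in different components.
1—4 (19): skip — 1 and 4 already connected.
2—3 (19): add — endpoints in different components.
3—8 (20): add — endpoints in different components.
1—3 (21): skip — 1 and 3 already connected.
3—6 (22): add — endpoints in different components.
MST edges: 5—6, 1—7, 2—7, 2—4, 2—3, 3—8, 3—6; total weight 2+3+15+16+19+20+22 = 97.

97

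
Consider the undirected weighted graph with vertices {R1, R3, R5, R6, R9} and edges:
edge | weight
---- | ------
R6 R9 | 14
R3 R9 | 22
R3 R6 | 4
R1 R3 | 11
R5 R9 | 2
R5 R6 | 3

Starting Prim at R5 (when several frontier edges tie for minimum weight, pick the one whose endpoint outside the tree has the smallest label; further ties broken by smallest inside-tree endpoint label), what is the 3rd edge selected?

Prim, starting at R5.
Step 1: frontier [R5 R9 2, R5 R6 3] → take R5 R9 (2); add R9.
Step 2: frontier [R5 R6 3, R6 R9 14, R3 R9 22] → take R5 R6 (3); add R6.
Step 3: frontier [R3 R6 4, R3 R9 22] → take R3 R6 (4); add R3.
Step 4: frontier [R1 R3 11] → take R1 R3 (11); add R1.
The 3rd edge added is R3 R6.

R3-R6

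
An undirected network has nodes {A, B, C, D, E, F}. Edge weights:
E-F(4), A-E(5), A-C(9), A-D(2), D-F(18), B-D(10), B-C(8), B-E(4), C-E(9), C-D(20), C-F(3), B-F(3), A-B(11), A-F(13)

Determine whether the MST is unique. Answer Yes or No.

No

Kruskal: consider edges lightest-first.
A-D (2): add. Components now {A,D} {B} {C} {E} {F}
B-F (3): add. Components now {A,D} {B,F} {C} {E}
C-F (3): add. Components now {A,D} {B,C,F} {E}
B-E (4): add. Components now {A,D} {B,C,E,F}
E-F (4): skip — E and F already connected.
A-E (5): add. Components now {A,B,C,D,E,F}
Non-tree edge E-F has weight 4, equal to the heaviest edge on its tree cycle — swapping gives another MST of the same weight. Not unique.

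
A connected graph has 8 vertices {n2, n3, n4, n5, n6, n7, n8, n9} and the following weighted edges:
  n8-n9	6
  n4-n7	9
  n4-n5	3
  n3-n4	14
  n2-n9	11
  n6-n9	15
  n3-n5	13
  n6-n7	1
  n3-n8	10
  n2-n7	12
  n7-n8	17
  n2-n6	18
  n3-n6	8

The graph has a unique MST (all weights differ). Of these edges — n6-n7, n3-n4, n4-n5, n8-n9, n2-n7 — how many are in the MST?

3

Sort edges by weight, then run Kruskal:
n6-n7 (1): add — endpoints in different components.
n4-n5 (3): add — endpoints in different components.
n8-n9 (6): add — endpoints in different components.
n3-n6 (8): add — endpoints in different components.
n4-n7 (9): add — endpoints in different components.
n3-n8 (10): add — endpoints in different components.
n2-n9 (11): add — endpoints in different components.
MST edge set: {n6-n7, n4-n5, n8-n9, n3-n6, n4-n7, n3-n8, n2-n9}.
Of the listed edges, {n6-n7, n4-n5, n8-n9} are in the MST → 3.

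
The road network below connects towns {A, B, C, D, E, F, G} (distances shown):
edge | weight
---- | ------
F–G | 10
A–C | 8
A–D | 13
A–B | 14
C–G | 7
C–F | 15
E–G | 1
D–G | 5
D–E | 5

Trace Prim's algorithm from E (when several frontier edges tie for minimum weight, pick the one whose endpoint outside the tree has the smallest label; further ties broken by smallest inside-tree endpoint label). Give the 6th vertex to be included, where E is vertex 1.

F

Grow the tree from E using Prim:
Step 1: frontier [E–G 1, D–E 5] → take E–G (1); add G.
Step 2: frontier [D–E 5, D–G 5, C–G 7, F–G 10] → take D–E (5); add D.
Step 3: frontier [A–D 13, C–G 7, F–G 10] → take C–G (7); add C.
Step 4: frontier [A–C 8, C–F 15, A–D 13, F–G 10] → take A–C (8); add A.
Step 5: frontier [A–B 14, C–F 15, F–G 10] → take F–G (10); add F.
Step 6: frontier [A–B 14] → take A–B (14); add B.
Vertex order: E, G, D, C, A, F, B. The 6th vertex is F.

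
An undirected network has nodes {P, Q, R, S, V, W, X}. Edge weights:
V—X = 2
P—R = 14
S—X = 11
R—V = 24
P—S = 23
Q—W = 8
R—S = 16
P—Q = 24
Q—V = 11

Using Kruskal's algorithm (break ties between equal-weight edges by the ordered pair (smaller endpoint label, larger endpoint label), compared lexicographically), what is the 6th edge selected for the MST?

Kruskal's algorithm — process edges by increasing weight (ties by edge label):
V—X (2): add. Components now {V,X} {S} {Q} {R} {P} {W}
Q—W (8): add. Components now {V,X} {S} {Q,W} {R} {P}
Q—V (11): add. Components now {Q,V,W,X} {S} {R} {P}
S—X (11): add. Components now {Q,S,V,W,X} {R} {P}
P—R (14): add. Components now {Q,S,V,W,X} {P,R}
R—S (16): add. Components now {P,Q,R,S,V,W,X}
The 6th edge added is R—S.

R-S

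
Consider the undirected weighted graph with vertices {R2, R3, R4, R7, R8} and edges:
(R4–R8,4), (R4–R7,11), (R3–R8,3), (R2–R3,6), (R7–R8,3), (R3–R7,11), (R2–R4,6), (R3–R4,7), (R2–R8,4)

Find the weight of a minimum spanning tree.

14

Prim, starting at R2.
Step 1: frontier [R2–R8 4, R2–R3 6, R2–R4 6] → take R2–R8 (4); add R8.
Step 2: frontier [R2–R3 6, R2–R4 6, R3–R8 3, R7–R8 3, R4–R8 4] → take R3–R8 (3); add R3.
Step 3: frontier [R2–R4 6, R3–R4 7, R3–R7 11, R7–R8 3, R4–R8 4] → take R7–R8 (3); add R7.
Step 4: frontier [R2–R4 6, R3–R4 7, R4–R7 11, R4–R8 4] → take R4–R8 (4); add R4.
MST edges: R2–R8, R3–R8, R7–R8, R4–R8; total weight 4+3+3+4 = 14.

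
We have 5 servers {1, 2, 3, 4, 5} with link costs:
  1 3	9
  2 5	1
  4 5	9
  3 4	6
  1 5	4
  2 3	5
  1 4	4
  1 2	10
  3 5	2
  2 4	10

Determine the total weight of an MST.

Sort edges by weight, then run Kruskal:
2 5 (1): add — endpoints in different components.
3 5 (2): add — endpoints in different components.
1 4 (4): add — endpoints in different components.
1 5 (4): add — endpoints in different components.
MST edges: 2 5, 3 5, 1 4, 1 5; total weight 1+2+4+4 = 11.

11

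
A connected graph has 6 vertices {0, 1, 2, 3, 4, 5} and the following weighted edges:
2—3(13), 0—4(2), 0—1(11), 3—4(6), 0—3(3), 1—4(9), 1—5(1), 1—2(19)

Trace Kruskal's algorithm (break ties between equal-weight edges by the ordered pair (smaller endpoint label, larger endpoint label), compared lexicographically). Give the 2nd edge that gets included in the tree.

0-4

Kruskal's algorithm — process edges by increasing weight (ties by edge label):
1—5 (1): add — endpoints in different components.
0—4 (2): add — endpoints in different components.
0—3 (3): add — endpoints in different components.
3—4 (6): skip — 3 and 4 already connected.
1—4 (9): add — endpoints in different components.
0—1 (11): skip — 0 and 1 already connected.
2—3 (13): add — endpoints in different components.
The 2nd edge added is 0—4.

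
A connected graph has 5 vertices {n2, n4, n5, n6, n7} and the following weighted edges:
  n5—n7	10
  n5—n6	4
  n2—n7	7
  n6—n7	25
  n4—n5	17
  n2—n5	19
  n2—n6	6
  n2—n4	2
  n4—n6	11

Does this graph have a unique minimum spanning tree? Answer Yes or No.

Yes

Kruskal: consider edges lightest-first.
n2—n4 (2): add. Components now {n7} {n2,n4} {n5} {n6}
n5—n6 (4): add. Components now {n7} {n2,n4} {n5,n6}
n2—n6 (6): add. Components now {n7} {n2,n4,n5,n6}
n2—n7 (7): add. Components now {n2,n4,n5,n6,n7}
Every non-tree edge has weight strictly greater than the heaviest edge on the tree path between its endpoints, so the MST is unique.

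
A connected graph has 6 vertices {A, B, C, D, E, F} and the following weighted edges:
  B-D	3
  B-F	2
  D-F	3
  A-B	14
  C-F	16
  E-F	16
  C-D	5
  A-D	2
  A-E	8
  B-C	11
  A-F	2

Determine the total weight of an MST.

Prim's algorithm from F:
Step 1: cheapest edge leaving the tree is A-F (2); add A.
Step 2: cheapest edge leaving the tree is B-F (2); add B.
Step 3: cheapest edge leaving the tree is A-D (2); add D.
Step 4: cheapest edge leaving the tree is C-D (5); add C.
Step 5: cheapest edge leaving the tree is A-E (8); add E.
MST edges: A-F, B-F, A-D, C-D, A-E; total weight 2+2+2+5+8 = 19.

19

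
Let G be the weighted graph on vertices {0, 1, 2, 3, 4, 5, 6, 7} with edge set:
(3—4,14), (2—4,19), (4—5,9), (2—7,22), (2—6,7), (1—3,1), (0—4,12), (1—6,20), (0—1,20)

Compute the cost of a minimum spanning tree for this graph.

84

Kruskal's algorithm — process edges by increasing weight (ties by edge label):
1—3 (1): add — endpoints in different components.
2—6 (7): add — endpoints in different components.
4—5 (9): add — endpoints in different components.
0—4 (12): add — endpoints in different components.
3—4 (14): add — endpoints in different components.
2—4 (19): add — endpoints in different components.
0—1 (20): skip — 0 and 1 already connected.
1—6 (20): skip — 1 and 6 already connected.
2—7 (22): add — endpoints in different components.
MST edges: 1—3, 2—6, 4—5, 0—4, 3—4, 2—4, 2—7; total weight 1+7+9+12+14+19+22 = 84.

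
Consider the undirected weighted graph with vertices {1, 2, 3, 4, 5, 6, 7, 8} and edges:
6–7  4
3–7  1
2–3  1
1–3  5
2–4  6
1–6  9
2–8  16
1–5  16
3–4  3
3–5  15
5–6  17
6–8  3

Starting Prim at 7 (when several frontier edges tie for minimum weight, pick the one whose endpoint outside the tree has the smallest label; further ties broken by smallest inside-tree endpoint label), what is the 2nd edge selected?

Prim's algorithm from 7:
Step 1: cheapest edge leaving the tree is 3–7 (1); add 3.
Step 2: cheapest edge leaving the tree is 2–3 (1); add 2.
Step 3: cheapest edge leaving the tree is 3–4 (3); add 4.
Step 4: cheapest edge leaving the tree is 6–7 (4); add 6.
Step 5: cheapest edge leaving the tree is 6–8 (3); add 8.
Step 6: cheapest edge leaving the tree is 1–3 (5); add 1.
Step 7: cheapest edge leaving the tree is 3–5 (15); add 5.
The 2nd edge added is 2–3.

2-3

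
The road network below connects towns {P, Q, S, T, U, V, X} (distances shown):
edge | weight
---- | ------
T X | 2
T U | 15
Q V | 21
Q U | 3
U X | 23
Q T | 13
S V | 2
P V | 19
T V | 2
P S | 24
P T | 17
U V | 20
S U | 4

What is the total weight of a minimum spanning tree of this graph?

Sort edges by weight, then run Kruskal:
S V (2): add — endpoints in different components.
T V (2): add — endpoints in different components.
T X (2): add — endpoints in different components.
Q U (3): add — endpoints in different components.
S U (4): add — endpoints in different components.
Q T (13): skip — Q and T already connected.
T U (15): skip — U and T already connected.
P T (17): add — endpoints in different components.
MST edges: S V, T V, T X, Q U, S U, P T; total weight 2+2+2+3+4+17 = 30.

30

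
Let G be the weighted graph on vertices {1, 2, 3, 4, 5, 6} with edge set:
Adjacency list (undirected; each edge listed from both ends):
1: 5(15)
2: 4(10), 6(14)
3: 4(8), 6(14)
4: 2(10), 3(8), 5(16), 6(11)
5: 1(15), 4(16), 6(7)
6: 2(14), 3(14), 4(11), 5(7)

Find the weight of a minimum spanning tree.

Kruskal's algorithm — process edges by increasing weight (ties by edge label):
5—6 (7): add. Components now {1} {2} {3} {4} {5,6}
3—4 (8): add. Components now {1} {2} {3,4} {5,6}
2—4 (10): add. Components now {1} {2,3,4} {5,6}
4—6 (11): add. Components now {1} {2,3,4,5,6}
2—6 (14): skip — 2 and 6 already connected.
3—6 (14): skip — 3 and 6 already connected.
1—5 (15): add. Components now {1,2,3,4,5,6}
MST edges: 5—6, 3—4, 2—4, 4—6, 1—5; total weight 7+8+10+11+15 = 51.

51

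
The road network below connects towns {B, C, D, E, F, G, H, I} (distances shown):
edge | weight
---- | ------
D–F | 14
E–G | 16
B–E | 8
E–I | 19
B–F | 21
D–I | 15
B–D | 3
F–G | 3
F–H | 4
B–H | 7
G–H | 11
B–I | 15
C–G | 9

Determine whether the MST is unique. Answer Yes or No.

Kruskal: consider edges lightest-first.
B–D (3): add — endpoints in different components.
F–G (3): add — endpoints in different components.
F–H (4): add — endpoints in different components.
B–H (7): add — endpoints in different components.
B–E (8): add — endpoints in different components.
C–G (9): add — endpoints in different components.
G–H (11): skip — G and H already connected.
D–F (14): skip — D and F already connected.
B–I (15): add — endpoints in different components.
Non-tree edge D–I has weight 15, equal to the heaviest edge on its tree cycle — swapping gives another MST of the same weight. Not unique.

No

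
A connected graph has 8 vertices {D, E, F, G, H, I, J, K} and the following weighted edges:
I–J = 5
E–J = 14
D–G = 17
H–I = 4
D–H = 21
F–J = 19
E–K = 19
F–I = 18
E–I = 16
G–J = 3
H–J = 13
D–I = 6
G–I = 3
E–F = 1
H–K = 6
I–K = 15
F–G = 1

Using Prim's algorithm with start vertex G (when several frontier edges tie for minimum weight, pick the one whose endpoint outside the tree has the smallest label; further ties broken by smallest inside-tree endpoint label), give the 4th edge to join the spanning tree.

Prim, starting at G.
Step 1: cheapest edge leaving the tree is F–G (1); add F.
Step 2: cheapest edge leaving the tree is E–F (1); add E.
Step 3: cheapest edge leaving the tree is G–I (3); add I.
Step 4: cheapest edge leaving the tree is G–J (3); add J.
Step 5: cheapest edge leaving the tree is H–I (4); add H.
Step 6: cheapest edge leaving the tree is D–I (6); add D.
Step 7: cheapest edge leaving the tree is H–K (6); add K.
The 4th edge added is G–J.

G-J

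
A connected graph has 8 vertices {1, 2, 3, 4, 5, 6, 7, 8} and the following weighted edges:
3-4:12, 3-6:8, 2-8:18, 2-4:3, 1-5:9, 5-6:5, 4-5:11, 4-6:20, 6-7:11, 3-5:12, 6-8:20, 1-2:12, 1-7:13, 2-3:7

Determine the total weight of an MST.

61

Kruskal's algorithm — process edges by increasing weight (ties by edge label):
2-4 (3): add — endpoints in different components.
5-6 (5): add — endpoints in different components.
2-3 (7): add — endpoints in different components.
3-6 (8): add — endpoints in different components.
1-5 (9): add — endpoints in different components.
4-5 (11): skip — 4 and 5 already connected.
6-7 (11): add — endpoints in different components.
1-2 (12): skip — 1 and 2 already connected.
3-4 (12): skip — 3 and 4 already connected.
3-5 (12): skip — 3 and 5 already connected.
1-7 (13): skip — 1 and 7 already connected.
2-8 (18): add — endpoints in different components.
MST edges: 2-4, 5-6, 2-3, 3-6, 1-5, 6-7, 2-8; total weight 3+5+7+8+9+11+18 = 61.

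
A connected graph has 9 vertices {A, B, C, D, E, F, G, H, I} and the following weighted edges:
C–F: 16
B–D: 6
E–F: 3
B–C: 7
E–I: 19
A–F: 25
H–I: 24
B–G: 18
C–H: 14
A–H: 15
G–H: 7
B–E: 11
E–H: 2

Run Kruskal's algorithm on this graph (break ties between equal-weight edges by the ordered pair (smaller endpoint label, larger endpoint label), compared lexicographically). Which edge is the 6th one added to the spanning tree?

B-E

Sort edges by weight, then run Kruskal:
E–H (2): add — endpoints in different components.
E–F (3): add — endpoints in different components.
B–D (6): add — endpoints in different components.
B–C (7): add — endpoints in different components.
G–H (7): add — endpoints in different components.
B–E (11): add — endpoints in different components.
C–H (14): skip — C and H already connected.
A–H (15): add — endpoints in different components.
C–F (16): skip — C and F already connected.
B–G (18): skip — B and G already connected.
E–I (19): add — endpoints in different components.
The 6th edge added is B–E.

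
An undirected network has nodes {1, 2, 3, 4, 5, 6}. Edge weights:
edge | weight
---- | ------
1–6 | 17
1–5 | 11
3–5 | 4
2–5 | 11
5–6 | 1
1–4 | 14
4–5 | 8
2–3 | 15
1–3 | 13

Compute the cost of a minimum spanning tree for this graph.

Sort edges by weight, then run Kruskal:
5–6 (1): add. Components now {1} {2} {3} {4} {5,6}
3–5 (4): add. Components now {1} {2} {3,5,6} {4}
4–5 (8): add. Components now {1} {2} {3,4,5,6}
1–5 (11): add. Components now {1,3,4,5,6} {2}
2–5 (11): add. Components now {1,2,3,4,5,6}
MST edges: 5–6, 3–5, 4–5, 1–5, 2–5; total weight 1+4+8+11+11 = 35.

35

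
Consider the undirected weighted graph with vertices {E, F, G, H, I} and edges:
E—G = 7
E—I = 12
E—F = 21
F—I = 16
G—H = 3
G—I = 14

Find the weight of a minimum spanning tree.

38

Prim, starting at E.
Step 1: cheapest edge leaving the tree is E—G (7); add G.
Step 2: cheapest edge leaving the tree is G—H (3); add H.
Step 3: cheapest edge leaving the tree is E—I (12); add I.
Step 4: cheapest edge leaving the tree is F—I (16); add F.
MST edges: E—G, G—H, E—I, F—I; total weight 7+3+12+16 = 38.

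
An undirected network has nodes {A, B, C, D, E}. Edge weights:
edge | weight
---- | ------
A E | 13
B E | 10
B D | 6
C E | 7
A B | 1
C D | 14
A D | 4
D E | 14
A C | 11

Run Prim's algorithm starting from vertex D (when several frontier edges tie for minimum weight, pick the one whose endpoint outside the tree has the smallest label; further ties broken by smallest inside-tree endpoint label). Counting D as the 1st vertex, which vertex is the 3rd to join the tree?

B

Prim, starting at D.
Step 1: cheapest edge leaving the tree is A D (4); add A.
Step 2: cheapest edge leaving the tree is A B (1); add B.
Step 3: cheapest edge leaving the tree is B E (10); add E.
Step 4: cheapest edge leaving the tree is C E (7); add C.
Vertex order: D, A, B, E, C. The 3rd vertex is B.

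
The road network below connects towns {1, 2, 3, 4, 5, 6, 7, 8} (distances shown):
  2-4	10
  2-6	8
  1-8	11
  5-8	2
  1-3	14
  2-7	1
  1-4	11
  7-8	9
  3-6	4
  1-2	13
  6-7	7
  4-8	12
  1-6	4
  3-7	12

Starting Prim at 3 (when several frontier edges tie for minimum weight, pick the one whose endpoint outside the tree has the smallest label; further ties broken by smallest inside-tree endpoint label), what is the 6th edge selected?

5-8

Prim, starting at 3.
Step 1: cheapest edge leaving the tree is 3-6 (4); add 6.
Step 2: cheapest edge leaving the tree is 1-6 (4); add 1.
Step 3: cheapest edge leaving the tree is 6-7 (7); add 7.
Step 4: cheapest edge leaving the tree is 2-7 (1); add 2.
Step 5: cheapest edge leaving the tree is 7-8 (9); add 8.
Step 6: cheapest edge leaving the tree is 5-8 (2); add 5.
Step 7: cheapest edge leaving the tree is 2-4 (10); add 4.
The 6th edge added is 5-8.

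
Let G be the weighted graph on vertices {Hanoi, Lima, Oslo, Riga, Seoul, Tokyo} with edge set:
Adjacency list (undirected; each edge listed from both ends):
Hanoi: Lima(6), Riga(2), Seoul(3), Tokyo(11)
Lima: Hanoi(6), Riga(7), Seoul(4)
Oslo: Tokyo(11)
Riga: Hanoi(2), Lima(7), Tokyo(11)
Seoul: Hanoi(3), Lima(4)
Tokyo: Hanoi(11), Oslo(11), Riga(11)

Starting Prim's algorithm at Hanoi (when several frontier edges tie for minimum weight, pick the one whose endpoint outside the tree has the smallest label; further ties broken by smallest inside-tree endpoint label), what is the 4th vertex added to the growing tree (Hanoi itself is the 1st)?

Prim's algorithm from Hanoi:
Step 1: cheapest edge leaving the tree is Hanoi—Riga (2); add Riga.
Step 2: cheapest edge leaving the tree is Hanoi—Seoul (3); add Seoul.
Step 3: cheapest edge leaving the tree is Lima—Seoul (4); add Lima.
Step 4: cheapest edge leaving the tree is Hanoi—Tokyo (11); add Tokyo.
Step 5: cheapest edge leaving the tree is Oslo—Tokyo (11); add Oslo.
Vertex order: Hanoi, Riga, Seoul, Lima, Tokyo, Oslo. The 4th vertex is Lima.

Lima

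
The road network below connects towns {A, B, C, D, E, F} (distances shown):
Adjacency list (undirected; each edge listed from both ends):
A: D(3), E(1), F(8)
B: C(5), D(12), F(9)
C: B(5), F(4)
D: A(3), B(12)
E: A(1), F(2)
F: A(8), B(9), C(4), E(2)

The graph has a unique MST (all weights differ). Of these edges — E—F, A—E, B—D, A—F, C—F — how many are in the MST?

3

Sort edges by weight, then run Kruskal:
A—E (1): add. Components now {A,E} {B} {C} {D} {F}
E—F (2): add. Components now {A,E,F} {B} {C} {D}
A—D (3): add. Components now {A,D,E,F} {B} {C}
C—F (4): add. Components now {A,C,D,E,F} {B}
B—C (5): add. Components now {A,B,C,D,E,F}
MST edge set: {A—E, E—F, A—D, C—F, B—C}.
Of the listed edges, {E—F, A—E, C—F} are in the MST → 3.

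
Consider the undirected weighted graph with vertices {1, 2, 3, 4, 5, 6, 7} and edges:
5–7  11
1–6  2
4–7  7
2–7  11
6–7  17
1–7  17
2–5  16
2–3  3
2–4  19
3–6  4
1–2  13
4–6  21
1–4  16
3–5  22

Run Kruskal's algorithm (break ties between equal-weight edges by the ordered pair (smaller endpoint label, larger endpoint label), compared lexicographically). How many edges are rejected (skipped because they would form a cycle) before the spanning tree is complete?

0

Sort edges by weight, then run Kruskal:
1–6 (2): add — endpoints in different components.
2–3 (3): add — endpoints in different components.
3–6 (4): add — endpoints in different components.
4–7 (7): add — endpoints in different components.
2–7 (11): add — endpoints in different components.
5–7 (11): add — endpoints in different components.
Edges rejected before the tree was complete: 0.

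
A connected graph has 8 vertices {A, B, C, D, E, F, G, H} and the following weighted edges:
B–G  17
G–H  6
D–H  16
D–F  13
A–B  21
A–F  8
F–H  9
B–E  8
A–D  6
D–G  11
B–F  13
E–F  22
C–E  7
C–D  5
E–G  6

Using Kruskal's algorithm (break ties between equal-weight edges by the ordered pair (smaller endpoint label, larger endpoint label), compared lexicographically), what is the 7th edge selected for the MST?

Sort edges by weight, then run Kruskal:
C–D (5): add — endpoints in different components.
A–D (6): add — endpoints in different components.
E–G (6): add — endpoints in different components.
G–H (6): add — endpoints in different components.
C–E (7): add — endpoints in different components.
A–F (8): add — endpoints in different components.
B–E (8): add — endpoints in different components.
The 7th edge added is B–E.

B-E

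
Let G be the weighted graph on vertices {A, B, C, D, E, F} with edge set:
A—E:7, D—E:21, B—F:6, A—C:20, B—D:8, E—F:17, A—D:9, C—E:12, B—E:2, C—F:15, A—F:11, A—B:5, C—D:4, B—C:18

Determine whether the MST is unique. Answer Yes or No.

Yes

Kruskal: consider edges lightest-first.
B—E (2): add. Components now {A} {B,E} {C} {D} {F}
C—D (4): add. Components now {A} {B,E} {C,D} {F}
A—B (5): add. Components now {A,B,E} {C,D} {F}
B—F (6): add. Components now {A,B,E,F} {C,D}
A—E (7): skip — A and E already connected.
B—D (8): add. Components now {A,B,C,D,E,F}
Every non-tree edge has weight strictly greater than the heaviest edge on the tree path between its endpoints, so the MST is unique.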